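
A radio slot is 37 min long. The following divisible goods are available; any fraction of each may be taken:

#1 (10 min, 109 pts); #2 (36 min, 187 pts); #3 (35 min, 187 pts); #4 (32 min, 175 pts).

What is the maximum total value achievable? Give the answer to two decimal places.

Take in order of value per unit:
- #1 (109/10 per unit): all 10 → value 109, running total 109.00
- #4 (175/32 per unit): 27 of 32 → value 27×175/32 = 147.6563, running total 256.66
Total 256.66.

256.66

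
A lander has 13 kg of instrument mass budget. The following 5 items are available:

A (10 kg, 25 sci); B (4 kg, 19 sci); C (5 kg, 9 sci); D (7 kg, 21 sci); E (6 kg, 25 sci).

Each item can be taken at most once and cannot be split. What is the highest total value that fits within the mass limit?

46 sci

This is a 0/1 knapsack; check combinations near the capacity.
- D+E: mass 7+6=13, value 21+25=46
- B+E: mass 4+6=10, value 19+25=44
- B+D: mass 4+7=11, value 19+21=40
- C+E: mass 5+6=11, value 9+25=34
Best: 46 sci.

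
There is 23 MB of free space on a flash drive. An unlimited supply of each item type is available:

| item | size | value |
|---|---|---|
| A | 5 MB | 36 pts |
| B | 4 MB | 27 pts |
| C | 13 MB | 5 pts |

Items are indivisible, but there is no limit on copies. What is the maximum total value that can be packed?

Best value-per-unit is A at 36/5; filling with it alone gives 4×36 = 144.
Optimal mix: 3×A + 2×B → size 23, value 162.

162 pts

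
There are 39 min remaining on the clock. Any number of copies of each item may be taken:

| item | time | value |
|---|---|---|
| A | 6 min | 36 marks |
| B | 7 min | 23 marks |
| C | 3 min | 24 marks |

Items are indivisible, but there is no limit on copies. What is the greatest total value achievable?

Best value-per-unit is C at 24/3, and filling with it alone uses time 13×3=39. No mix of the others beats 13×24 = 312.

312 marks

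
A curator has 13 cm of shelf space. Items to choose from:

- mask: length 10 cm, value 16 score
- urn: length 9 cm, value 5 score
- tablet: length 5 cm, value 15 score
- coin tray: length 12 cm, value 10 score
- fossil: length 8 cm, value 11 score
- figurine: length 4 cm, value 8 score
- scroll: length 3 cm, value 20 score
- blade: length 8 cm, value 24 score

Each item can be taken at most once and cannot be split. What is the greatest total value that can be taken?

Check high-value combinations within 13 cm:
- scroll+blade: length 3+8=11, value 20+24=44
- tablet+figurine+scroll: length 5+4+3=12, value 15+8+20=43
- tablet+blade: length 5+8=13, value 15+24=39
Best: 44 score.

44 score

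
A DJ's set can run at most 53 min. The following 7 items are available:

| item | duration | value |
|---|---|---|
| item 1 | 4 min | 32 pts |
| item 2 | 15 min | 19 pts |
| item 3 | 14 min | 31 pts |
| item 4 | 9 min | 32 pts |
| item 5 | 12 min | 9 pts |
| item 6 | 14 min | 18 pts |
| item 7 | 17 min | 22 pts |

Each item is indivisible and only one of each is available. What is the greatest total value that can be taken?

Check high-value combinations within 53 min:
- item 1+item 3+item 4+item 5+item 6: duration 4+14+9+12+14=53, value 32+31+32+9+18=122
- item 1+item 3+item 4+item 7: duration 4+14+9+17=44, value 32+31+32+22=117
- item 1+item 2+item 3+item 4: duration 4+15+14+9=42, value 32+19+31+32=114
- item 1+item 3+item 4+item 6: duration 4+14+9+14=41, value 32+31+32+18=113
- item 1+item 2+item 4+item 7: duration 4+15+9+17=45, value 32+19+32+22=105
Best: 122 pts.

122 pts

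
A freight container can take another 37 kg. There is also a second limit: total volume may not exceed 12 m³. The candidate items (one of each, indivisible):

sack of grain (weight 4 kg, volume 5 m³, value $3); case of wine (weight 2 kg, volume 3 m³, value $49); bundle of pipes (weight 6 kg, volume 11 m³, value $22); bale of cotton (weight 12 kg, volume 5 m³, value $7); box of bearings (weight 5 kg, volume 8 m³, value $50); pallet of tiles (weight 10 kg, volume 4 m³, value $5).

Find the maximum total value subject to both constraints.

Feasible sets respecting both limits:
- case of wine+box of bearings: weight 7, volume 11, value 99
- case of wine+bale of cotton+pallet of tiles: weight 24, volume 12, value 61
- sack of grain+case of wine+pallet of tiles: weight 16, volume 12, value 57
Best: $99.

$99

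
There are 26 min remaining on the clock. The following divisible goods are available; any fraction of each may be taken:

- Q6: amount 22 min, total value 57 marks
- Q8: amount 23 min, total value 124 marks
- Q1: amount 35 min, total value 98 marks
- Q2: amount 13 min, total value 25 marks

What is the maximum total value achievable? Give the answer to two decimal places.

Take in order of value per unit:
- Q8 (124/23 per unit): all 23 → value 124, running total 124.00
- Q1 (98/35 per unit): 3 of 35 → value 3×98/35 = 8.4000, running total 132.40
Total 132.40.

132.40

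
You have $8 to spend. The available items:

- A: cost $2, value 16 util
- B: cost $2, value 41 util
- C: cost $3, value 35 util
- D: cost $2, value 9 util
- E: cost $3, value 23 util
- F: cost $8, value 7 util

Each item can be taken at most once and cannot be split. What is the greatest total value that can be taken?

99 util

Check high-value combinations within $8:
- B+C+E: cost 2+3+3=8, value 41+35+23=99
- A+B+C: cost 2+2+3=7, value 16+41+35=92
- B+C+D: cost 2+3+2=7, value 41+35+9=85
Best: 99 util.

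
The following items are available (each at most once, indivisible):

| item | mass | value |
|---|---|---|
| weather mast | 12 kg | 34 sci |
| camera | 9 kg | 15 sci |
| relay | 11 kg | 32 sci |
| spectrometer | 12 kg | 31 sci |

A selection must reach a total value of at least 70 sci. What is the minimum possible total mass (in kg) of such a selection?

Subsets with value ≥ 70, sorted by total mass:
- weather mast+camera+relay: mass 32, value 81
- camera+relay+spectrometer: mass 32, value 78
Minimum mass: 32 kg.

32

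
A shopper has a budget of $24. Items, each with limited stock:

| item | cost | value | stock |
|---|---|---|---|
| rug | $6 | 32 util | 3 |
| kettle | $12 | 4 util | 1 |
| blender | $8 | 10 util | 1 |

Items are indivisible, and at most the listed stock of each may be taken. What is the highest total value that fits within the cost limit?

Best selections within cost 24 and stock limits:
- 3×rug: cost 18, value 96
- 2×rug + 1×blender: cost 20, value 74
Best: 96 util.

96 util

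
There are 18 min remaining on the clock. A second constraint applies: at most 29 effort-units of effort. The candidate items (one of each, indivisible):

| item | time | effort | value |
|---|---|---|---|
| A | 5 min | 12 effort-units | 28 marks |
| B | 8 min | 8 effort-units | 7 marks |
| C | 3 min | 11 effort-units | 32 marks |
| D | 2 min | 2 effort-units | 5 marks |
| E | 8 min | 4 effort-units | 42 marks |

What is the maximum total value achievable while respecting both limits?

Feasible sets respecting both limits:
- A+C+D+E: time 18, effort 29, value 107
- A+C+E: time 16, effort 27, value 102
- C+D+E: time 13, effort 17, value 79
Best: 107 marks.

107 marks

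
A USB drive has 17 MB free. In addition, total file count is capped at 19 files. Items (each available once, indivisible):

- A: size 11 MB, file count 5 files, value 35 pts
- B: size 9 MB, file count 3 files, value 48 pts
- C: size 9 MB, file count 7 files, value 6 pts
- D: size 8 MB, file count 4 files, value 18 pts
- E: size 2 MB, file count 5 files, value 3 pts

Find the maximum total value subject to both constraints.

66 pts

Feasible sets respecting both limits:
- B+D: size 17, file count 7, value 66
- B+E: size 11, file count 8, value 51
- B: size 9, file count 3, value 48
- A+E: size 13, file count 10, value 38
Best: 66 pts.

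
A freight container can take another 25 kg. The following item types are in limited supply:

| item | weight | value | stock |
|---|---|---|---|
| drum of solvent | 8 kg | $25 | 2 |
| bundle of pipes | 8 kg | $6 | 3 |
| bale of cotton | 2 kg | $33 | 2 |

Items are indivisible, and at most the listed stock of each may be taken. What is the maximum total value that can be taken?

$116

Best selections within weight 25 and stock limits:
- 2×drum of solvent + 2×bale of cotton: weight 20, value 116
- 1×drum of solvent + 1×bundle of pipes + 2×bale of cotton: weight 20, value 97
- 1×drum of solvent + 2×bale of cotton: weight 12, value 91
Best: $116.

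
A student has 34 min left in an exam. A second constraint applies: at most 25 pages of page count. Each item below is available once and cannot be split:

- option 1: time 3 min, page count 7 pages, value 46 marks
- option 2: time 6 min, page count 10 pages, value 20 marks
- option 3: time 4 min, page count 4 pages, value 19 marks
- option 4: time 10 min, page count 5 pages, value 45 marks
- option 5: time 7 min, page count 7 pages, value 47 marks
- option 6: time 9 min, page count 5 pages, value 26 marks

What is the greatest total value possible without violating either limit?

Feasible sets respecting both limits:
- option 1+option 4+option 5+option 6: time 29, page count 24, value 164
- option 1+option 3+option 4+option 5: time 24, page count 23, value 157
- option 1+option 4+option 5: time 20, page count 19, value 138
Best: 164 marks.

164 marks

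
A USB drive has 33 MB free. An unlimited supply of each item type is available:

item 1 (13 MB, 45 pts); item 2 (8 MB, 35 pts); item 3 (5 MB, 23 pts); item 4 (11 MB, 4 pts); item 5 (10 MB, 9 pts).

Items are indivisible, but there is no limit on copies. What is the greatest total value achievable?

Best value-per-unit is item 3 at 23/5; filling with it alone gives 6×23 = 138.
Optimal mix: 1×item 2 + 5×item 3 → size 33, value 150.

150 pts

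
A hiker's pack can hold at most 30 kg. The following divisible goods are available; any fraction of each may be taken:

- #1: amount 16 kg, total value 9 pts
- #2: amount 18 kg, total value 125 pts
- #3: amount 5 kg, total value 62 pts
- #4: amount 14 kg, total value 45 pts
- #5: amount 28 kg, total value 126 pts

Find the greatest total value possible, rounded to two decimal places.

Take in order of value per unit:
- #3 (62/5 per unit): all 5 → value 62, running total 62.00
- #2 (125/18 per unit): all 18 → value 125, running total 187.00
- #5 (126/28 per unit): 7 of 28 → value 7×126/28 = 31.5000, running total 218.50
Total 218.50.

218.50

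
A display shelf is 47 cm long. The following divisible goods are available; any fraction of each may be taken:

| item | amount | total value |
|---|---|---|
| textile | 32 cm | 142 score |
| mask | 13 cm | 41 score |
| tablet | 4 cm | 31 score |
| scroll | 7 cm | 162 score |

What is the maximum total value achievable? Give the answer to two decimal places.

Take in order of value per unit:
- scroll (162/7 per unit): all 7 → value 162, running total 162.00
- tablet (31/4 per unit): all 4 → value 31, running total 193.00
- textile (142/32 per unit): all 32 → value 142, running total 335.00
- mask (41/13 per unit): 4 of 13 → value 4×41/13 = 12.6154, running total 347.62
Total 347.62.

347.62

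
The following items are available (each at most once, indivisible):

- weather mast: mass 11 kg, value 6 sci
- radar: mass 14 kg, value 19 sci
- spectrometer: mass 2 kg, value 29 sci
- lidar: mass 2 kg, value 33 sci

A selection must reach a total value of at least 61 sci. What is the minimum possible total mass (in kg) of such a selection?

Subsets with value ≥ 61, sorted by total mass:
- spectrometer+lidar: mass 4, value 62
- weather mast+spectrometer+lidar: mass 15, value 68
- radar+spectrometer+lidar: mass 18, value 81
Minimum mass: 4 kg.

4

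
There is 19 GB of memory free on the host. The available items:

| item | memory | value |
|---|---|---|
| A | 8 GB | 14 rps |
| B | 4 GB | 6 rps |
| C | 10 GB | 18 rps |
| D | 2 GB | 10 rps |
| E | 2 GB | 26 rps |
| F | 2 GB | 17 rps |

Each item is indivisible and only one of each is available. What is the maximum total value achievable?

73 rps

This is a 0/1 knapsack; check combinations near the capacity.
- A+B+D+E+F: memory 8+4+2+2+2=18, value 14+6+10+26+17=73
- C+D+E+F: memory 10+2+2+2=16, value 18+10+26+17=71
- A+D+E+F: memory 8+2+2+2=14, value 14+10+26+17=67
Best: 73 rps.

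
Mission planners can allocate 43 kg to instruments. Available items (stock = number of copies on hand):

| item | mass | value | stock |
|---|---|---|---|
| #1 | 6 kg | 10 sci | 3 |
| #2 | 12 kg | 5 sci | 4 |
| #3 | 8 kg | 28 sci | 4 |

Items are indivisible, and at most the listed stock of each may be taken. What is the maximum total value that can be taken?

122 sci

Best selections within mass 43 and stock limits:
- 1×#1 + 4×#3: mass 38, value 122
- 3×#1 + 3×#3: mass 42, value 114
- 4×#3: mass 32, value 112
Best: 122 sci.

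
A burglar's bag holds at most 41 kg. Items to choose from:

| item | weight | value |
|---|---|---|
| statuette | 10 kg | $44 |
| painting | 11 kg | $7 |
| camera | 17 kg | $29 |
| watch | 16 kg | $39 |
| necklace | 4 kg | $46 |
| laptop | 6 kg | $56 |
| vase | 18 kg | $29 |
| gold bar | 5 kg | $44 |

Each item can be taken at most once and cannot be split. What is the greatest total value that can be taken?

$229

Check high-value combinations within 41 kg:
- statuette+watch+necklace+laptop+gold bar: weight 10+16+4+6+5=41, value 44+39+46+56+44=229
- statuette+painting+necklace+laptop+gold bar: weight 10+11+4+6+5=36, value 44+7+46+56+44=197
- statuette+necklace+laptop+gold bar: weight 10+4+6+5=25, value 44+46+56+44=190
- watch+necklace+laptop+gold bar: weight 16+4+6+5=31, value 39+46+56+44=185
- statuette+watch+necklace+laptop: weight 10+16+4+6=36, value 44+39+46+56=185
Best: $229.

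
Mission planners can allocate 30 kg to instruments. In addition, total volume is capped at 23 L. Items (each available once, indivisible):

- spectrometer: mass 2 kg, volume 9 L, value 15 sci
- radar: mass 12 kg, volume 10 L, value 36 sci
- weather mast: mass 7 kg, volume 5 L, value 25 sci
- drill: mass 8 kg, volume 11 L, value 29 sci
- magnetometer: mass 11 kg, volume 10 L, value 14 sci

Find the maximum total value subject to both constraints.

Feasible sets respecting both limits:
- radar+drill: mass 20, volume 21, value 65
- radar+weather mast: mass 19, volume 15, value 61
- weather mast+drill: mass 15, volume 16, value 54
- spectrometer+radar: mass 14, volume 19, value 51
Best: 65 sci.

65 sci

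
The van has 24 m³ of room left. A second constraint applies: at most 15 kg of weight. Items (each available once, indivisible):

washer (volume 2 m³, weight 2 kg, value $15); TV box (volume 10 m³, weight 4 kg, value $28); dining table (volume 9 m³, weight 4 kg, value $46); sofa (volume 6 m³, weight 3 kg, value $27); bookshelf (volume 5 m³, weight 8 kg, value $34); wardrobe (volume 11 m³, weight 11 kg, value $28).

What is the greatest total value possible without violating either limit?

Feasible sets respecting both limits:
- dining table+sofa+bookshelf: volume 20, weight 15, value 107
- washer+dining table+bookshelf: volume 16, weight 14, value 95
- washer+TV box+dining table: volume 21, weight 10, value 89
- TV box+sofa+bookshelf: volume 21, weight 15, value 89
Best: $107.

$107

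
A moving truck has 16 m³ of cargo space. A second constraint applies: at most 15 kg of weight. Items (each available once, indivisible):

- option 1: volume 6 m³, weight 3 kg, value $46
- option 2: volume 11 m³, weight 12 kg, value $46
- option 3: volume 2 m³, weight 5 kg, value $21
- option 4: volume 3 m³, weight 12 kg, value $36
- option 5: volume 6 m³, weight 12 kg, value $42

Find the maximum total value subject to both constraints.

Feasible sets respecting both limits:
- option 1+option 5: volume 12, weight 15, value 88
- option 1+option 4: volume 9, weight 15, value 82
- option 1+option 3: volume 8, weight 8, value 67
Best: $88.

$88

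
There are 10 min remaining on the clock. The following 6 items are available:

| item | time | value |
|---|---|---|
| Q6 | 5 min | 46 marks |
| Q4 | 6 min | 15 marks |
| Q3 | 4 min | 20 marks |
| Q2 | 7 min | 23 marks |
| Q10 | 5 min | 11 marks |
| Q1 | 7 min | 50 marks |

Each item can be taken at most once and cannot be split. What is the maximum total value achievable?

This is a 0/1 knapsack; check combinations near the capacity.
- Q6+Q3: time 5+4=9, value 46+20=66
- Q6+Q10: time 5+5=10, value 46+11=57
- Q1: time 7, value 50
- Q6: time 5, value 46
- Q4+Q3: time 6+4=10, value 15+20=35
Best: 66 marks.

66 marks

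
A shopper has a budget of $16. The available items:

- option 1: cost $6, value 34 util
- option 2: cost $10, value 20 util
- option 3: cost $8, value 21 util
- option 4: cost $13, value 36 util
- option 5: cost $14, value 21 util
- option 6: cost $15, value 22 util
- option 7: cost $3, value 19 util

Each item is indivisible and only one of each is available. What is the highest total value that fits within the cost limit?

Check high-value combinations within $16:
- option 1+option 3: cost 6+8=14, value 34+21=55
- option 4+option 7: cost 13+3=16, value 36+19=55
- option 1+option 2: cost 6+10=16, value 34+20=54
- option 1+option 7: cost 6+3=9, value 34+19=53
- option 3+option 7: cost 8+3=11, value 21+19=40
Best: 55 util.

55 util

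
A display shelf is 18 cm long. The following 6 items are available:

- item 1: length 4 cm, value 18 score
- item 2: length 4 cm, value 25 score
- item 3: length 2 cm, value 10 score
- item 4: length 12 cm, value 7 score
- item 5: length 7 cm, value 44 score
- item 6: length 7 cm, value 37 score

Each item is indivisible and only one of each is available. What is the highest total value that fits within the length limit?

Check high-value combinations within 18 cm:
- item 2+item 5+item 6: length 4+7+7=18, value 25+44+37=106
- item 1+item 5+item 6: length 4+7+7=18, value 18+44+37=99
- item 1+item 2+item 3+item 5: length 4+4+2+7=17, value 18+25+10+44=97
Best: 106 score.

106 score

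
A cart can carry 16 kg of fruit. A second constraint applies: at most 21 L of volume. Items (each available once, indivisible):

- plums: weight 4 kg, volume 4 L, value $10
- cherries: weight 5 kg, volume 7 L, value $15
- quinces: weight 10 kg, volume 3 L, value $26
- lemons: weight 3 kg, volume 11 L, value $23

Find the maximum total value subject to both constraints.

$49

Feasible sets respecting both limits:
- quinces+lemons: weight 13, volume 14, value 49
- cherries+quinces: weight 15, volume 10, value 41
- cherries+lemons: weight 8, volume 18, value 38
Best: $49.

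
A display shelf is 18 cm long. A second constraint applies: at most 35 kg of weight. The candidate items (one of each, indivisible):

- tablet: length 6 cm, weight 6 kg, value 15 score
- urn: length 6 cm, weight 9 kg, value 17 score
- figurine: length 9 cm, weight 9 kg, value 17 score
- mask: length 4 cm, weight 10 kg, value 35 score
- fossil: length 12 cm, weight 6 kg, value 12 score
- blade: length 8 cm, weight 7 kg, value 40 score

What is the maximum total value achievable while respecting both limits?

Feasible sets respecting both limits:
- urn+mask+blade: length 18, weight 26, value 92
- tablet+mask+blade: length 18, weight 23, value 90
- mask+blade: length 12, weight 17, value 75
Best: 92 score.

92 score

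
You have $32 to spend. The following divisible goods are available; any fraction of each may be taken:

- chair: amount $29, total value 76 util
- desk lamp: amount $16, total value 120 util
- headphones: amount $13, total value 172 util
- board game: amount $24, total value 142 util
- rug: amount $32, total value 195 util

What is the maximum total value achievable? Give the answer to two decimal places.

Take in order of value per unit:
- headphones (172/13 per unit): all 13 → value 172, running total 172.00
- desk lamp (120/16 per unit): all 16 → value 120, running total 292.00
- rug (195/32 per unit): 3 of 32 → value 3×195/32 = 18.2813, running total 310.28
Total 310.28.

310.28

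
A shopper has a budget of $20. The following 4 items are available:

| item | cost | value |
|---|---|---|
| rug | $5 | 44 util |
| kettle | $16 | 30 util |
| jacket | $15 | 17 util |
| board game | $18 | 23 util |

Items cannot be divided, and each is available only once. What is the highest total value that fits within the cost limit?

61 util

Check high-value combinations within $20:
- rug+jacket: cost 5+15=20, value 44+17=61
- rug: cost 5, value 44
- kettle: cost 16, value 30
- board game: cost 18, value 23
- jacket: cost 15, value 17
Best: 61 util.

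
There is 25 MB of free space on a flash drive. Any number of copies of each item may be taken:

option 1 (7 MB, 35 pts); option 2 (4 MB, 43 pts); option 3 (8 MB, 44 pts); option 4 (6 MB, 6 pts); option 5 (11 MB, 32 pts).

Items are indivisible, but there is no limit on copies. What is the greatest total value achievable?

258 pts

Best value-per-unit is option 2 at 43/4, and filling with it alone uses size 6×4=24. No mix of the others beats 6×43 = 258.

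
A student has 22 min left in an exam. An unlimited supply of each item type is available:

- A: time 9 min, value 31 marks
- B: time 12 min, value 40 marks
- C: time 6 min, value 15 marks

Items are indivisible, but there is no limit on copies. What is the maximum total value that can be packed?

71 marks

Best value-per-unit is A at 31/9; filling with it alone gives 2×31 = 62.
Optimal mix: 1×A + 1×B → time 21, value 71.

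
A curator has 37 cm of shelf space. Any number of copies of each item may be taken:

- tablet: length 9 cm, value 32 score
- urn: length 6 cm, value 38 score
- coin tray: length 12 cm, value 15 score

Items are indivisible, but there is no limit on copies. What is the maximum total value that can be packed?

Best value-per-unit is urn at 38/6, and filling with it alone uses length 6×6=36. No mix of the others beats 6×38 = 228.

228 score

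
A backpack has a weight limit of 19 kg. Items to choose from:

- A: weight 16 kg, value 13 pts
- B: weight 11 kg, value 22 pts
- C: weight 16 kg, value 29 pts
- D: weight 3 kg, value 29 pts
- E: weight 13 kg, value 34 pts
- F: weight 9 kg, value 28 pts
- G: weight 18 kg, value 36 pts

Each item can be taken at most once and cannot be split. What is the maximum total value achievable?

63 pts

This is a 0/1 knapsack; check combinations near the capacity.
- D+E: weight 3+13=16, value 29+34=63
- C+D: weight 16+3=19, value 29+29=58
- D+F: weight 3+9=12, value 29+28=57
- B+D: weight 11+3=14, value 22+29=51
Best: 63 pts.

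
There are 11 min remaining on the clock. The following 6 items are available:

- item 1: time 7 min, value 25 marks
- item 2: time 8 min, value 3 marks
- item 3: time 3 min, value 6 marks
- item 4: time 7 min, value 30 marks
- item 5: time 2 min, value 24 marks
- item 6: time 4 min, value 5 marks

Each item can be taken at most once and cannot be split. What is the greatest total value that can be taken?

54 marks

This is a 0/1 knapsack; check combinations near the capacity.
- item 4+item 5: time 7+2=9, value 30+24=54
- item 1+item 5: time 7+2=9, value 25+24=49
- item 3+item 4: time 3+7=10, value 6+30=36
- item 3+item 5+item 6: time 3+2+4=9, value 6+24+5=35
Best: 54 marks.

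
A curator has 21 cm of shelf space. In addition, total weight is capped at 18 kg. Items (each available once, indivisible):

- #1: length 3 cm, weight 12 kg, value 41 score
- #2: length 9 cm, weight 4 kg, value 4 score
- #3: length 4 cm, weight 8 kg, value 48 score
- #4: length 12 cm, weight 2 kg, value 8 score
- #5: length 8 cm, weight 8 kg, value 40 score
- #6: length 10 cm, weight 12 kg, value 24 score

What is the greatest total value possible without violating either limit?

Feasible sets respecting both limits:
- #3+#5: length 12, weight 16, value 88
- #3+#4: length 16, weight 10, value 56
- #2+#3: length 13, weight 12, value 52
Best: 88 score.

88 score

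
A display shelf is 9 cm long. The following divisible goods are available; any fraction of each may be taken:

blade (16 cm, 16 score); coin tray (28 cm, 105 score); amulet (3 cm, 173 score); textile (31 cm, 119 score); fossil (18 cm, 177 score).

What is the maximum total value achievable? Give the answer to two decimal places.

Take in order of value per unit:
- amulet (173/3 per unit): all 3 → value 173, running total 173.00
- fossil (177/18 per unit): 6 of 18 → value 6×177/18 = 59.0000, running total 232.00
Total 232.00.

232.00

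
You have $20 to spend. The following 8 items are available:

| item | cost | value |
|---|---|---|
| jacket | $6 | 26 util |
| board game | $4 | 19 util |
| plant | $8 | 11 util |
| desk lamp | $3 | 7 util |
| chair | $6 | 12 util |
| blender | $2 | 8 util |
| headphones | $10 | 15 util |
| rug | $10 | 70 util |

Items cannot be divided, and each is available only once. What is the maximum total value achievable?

115 util

Check high-value combinations within $20:
- jacket+board game+rug: cost 6+4+10=20, value 26+19+70=115
- jacket+blender+rug: cost 6+2+10=18, value 26+8+70=104
- board game+desk lamp+blender+rug: cost 4+3+2+10=19, value 19+7+8+70=104
Best: 115 util.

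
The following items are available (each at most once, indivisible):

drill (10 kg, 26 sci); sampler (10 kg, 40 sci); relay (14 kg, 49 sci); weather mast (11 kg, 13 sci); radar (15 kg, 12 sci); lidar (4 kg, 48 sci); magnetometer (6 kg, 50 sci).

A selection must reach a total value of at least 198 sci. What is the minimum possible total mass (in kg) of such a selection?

Subsets with value ≥ 198, sorted by total mass:
- drill+sampler+relay+lidar+magnetometer: mass 44, value 213
- sampler+relay+weather mast+lidar+magnetometer: mass 45, value 200
Minimum mass: 44 kg.

44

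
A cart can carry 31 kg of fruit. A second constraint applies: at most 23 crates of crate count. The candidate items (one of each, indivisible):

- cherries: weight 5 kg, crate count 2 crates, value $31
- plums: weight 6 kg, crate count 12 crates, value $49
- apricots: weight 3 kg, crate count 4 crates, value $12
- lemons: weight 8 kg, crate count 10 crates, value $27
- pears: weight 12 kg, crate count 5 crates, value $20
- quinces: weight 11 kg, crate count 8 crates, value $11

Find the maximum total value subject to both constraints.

Feasible sets respecting both limits:
- cherries+plums+apricots+pears: weight 26, crate count 23, value 112
- cherries+plums+pears: weight 23, crate count 19, value 100
- cherries+plums+apricots: weight 14, crate count 18, value 92
- cherries+plums+quinces: weight 22, crate count 22, value 91
Best: $112.

$112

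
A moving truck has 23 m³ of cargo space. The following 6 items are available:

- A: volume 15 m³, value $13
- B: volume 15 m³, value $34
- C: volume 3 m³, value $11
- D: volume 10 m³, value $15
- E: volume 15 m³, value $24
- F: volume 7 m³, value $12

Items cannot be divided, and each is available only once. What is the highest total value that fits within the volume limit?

Check high-value combinations within 23 m³:
- B+F: volume 15+7=22, value 34+12=46
- B+C: volume 15+3=18, value 34+11=45
- C+D+F: volume 3+10+7=20, value 11+15+12=38
Best: $46.

$46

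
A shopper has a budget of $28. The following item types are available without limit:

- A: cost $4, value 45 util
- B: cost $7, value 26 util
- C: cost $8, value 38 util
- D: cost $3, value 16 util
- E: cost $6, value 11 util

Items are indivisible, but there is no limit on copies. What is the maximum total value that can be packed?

Best value-per-unit is A at 45/4, and filling with it alone uses cost 7×4=28. No mix of the others beats 7×45 = 315.

315 util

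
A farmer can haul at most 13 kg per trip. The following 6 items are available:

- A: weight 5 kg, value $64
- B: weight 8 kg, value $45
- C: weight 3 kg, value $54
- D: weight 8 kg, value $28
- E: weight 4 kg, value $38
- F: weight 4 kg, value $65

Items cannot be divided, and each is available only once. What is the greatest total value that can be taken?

Check high-value combinations within 13 kg:
- A+C+F: weight 5+3+4=12, value 64+54+65=183
- A+E+F: weight 5+4+4=13, value 64+38+65=167
- C+E+F: weight 3+4+4=11, value 54+38+65=157
Best: $183.

$183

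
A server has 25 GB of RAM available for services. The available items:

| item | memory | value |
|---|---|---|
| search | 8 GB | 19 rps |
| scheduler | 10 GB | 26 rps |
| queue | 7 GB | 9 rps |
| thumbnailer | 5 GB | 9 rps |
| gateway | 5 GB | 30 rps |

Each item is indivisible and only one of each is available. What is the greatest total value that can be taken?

75 rps

Check high-value combinations within 25 GB:
- search+scheduler+gateway: memory 8+10+5=23, value 19+26+30=75
- search+queue+thumbnailer+gateway: memory 8+7+5+5=25, value 19+9+9+30=67
- scheduler+thumbnailer+gateway: memory 10+5+5=20, value 26+9+30=65
Best: 75 rps.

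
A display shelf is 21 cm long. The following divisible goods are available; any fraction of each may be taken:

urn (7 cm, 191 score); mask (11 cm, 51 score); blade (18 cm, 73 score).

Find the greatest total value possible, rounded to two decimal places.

254.17

Take in order of value per unit:
- urn (191/7 per unit): all 7 → value 191, running total 191.00
- mask (51/11 per unit): all 11 → value 51, running total 242.00
- blade (73/18 per unit): 3 of 18 → value 3×73/18 = 12.1667, running total 254.17
Total 254.17.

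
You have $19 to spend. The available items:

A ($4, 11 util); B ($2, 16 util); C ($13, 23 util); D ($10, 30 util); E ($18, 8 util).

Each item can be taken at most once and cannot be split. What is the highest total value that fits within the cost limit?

57 util

Check high-value combinations within $19:
- A+B+D: cost 4+2+10=16, value 11+16+30=57
- A+B+C: cost 4+2+13=19, value 11+16+23=50
- B+D: cost 2+10=12, value 16+30=46
- A+D: cost 4+10=14, value 11+30=41
Best: 57 util.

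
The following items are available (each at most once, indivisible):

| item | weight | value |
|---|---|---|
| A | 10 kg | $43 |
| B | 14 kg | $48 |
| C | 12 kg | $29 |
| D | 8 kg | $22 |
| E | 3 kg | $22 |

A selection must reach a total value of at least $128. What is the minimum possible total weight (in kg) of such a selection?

Subsets with value ≥ 128, sorted by total weight:
- A+B+D+E: weight 35, value 135
- A+B+C+E: weight 39, value 142
Minimum weight: 35 kg.

35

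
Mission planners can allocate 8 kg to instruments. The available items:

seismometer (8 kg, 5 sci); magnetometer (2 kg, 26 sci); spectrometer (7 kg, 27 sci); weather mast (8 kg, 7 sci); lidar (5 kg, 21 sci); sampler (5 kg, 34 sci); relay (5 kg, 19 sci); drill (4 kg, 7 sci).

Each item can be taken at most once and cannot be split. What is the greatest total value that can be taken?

60 sci

Check high-value combinations within 8 kg:
- magnetometer+sampler: mass 2+5=7, value 26+34=60
- magnetometer+lidar: mass 2+5=7, value 26+21=47
- magnetometer+relay: mass 2+5=7, value 26+19=45
Best: 60 sci.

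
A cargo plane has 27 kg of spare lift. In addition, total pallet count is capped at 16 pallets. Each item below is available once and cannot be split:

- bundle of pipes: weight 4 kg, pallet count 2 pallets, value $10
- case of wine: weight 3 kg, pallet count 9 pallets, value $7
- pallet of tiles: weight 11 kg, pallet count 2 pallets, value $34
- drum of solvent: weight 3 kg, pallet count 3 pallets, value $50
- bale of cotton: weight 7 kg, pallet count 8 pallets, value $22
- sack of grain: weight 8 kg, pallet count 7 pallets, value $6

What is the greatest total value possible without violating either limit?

Feasible sets respecting both limits:
- bundle of pipes+pallet of tiles+drum of solvent+bale of cotton: weight 25, pallet count 15, value 116
- pallet of tiles+drum of solvent+bale of cotton: weight 21, pallet count 13, value 106
- bundle of pipes+case of wine+pallet of tiles+drum of solvent: weight 21, pallet count 16, value 101
- bundle of pipes+pallet of tiles+drum of solvent+sack of grain: weight 26, pallet count 14, value 100
Best: $116.

$116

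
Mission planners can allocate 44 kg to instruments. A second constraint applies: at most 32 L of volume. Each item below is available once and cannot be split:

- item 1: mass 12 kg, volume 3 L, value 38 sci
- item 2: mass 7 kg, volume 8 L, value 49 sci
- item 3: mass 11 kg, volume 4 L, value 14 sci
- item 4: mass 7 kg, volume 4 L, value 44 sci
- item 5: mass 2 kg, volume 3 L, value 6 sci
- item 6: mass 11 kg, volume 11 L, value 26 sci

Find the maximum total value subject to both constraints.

Feasible sets respecting both limits:
- item 1+item 2+item 4+item 5+item 6: mass 39, volume 29, value 163
- item 1+item 2+item 4+item 6: mass 37, volume 26, value 157
- item 1+item 2+item 3+item 4+item 5: mass 39, volume 22, value 151
Best: 163 sci.

163 sci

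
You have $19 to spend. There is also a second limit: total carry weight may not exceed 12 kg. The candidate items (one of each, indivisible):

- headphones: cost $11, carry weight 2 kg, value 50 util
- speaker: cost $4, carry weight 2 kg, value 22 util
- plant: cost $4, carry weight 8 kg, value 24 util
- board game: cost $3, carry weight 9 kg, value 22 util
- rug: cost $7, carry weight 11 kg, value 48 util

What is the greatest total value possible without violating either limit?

96 util

Feasible sets respecting both limits:
- headphones+speaker+plant: cost 19, carry weight 12, value 96
- headphones+plant: cost 15, carry weight 10, value 74
- headphones+speaker: cost 15, carry weight 4, value 72
Best: 96 util.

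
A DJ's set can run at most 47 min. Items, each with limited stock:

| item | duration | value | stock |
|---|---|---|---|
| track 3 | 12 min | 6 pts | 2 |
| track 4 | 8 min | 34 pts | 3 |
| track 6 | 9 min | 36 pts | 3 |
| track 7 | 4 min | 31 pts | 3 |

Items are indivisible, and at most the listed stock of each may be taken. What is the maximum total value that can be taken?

Best selections within duration 47 and stock limits:
- 1×track 4 + 3×track 6 + 3×track 7: duration 47, value 235
- 2×track 4 + 2×track 6 + 3×track 7: duration 46, value 233
- 3×track 4 + 1×track 6 + 3×track 7: duration 45, value 231
Best: 235 pts.

235 pts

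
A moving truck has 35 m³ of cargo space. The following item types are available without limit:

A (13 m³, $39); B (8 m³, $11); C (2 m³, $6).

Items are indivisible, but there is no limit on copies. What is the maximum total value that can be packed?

$105

Best value-per-unit is A at 39/13; filling with it alone gives 2×39 = 78.
Optimal mix: 1×A + 11×C → volume 35, value 105.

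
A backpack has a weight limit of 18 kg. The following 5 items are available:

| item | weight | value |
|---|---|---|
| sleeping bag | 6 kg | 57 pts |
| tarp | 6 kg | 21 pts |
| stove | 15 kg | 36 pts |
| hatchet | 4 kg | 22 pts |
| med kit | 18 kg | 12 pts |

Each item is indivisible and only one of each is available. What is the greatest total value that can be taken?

This is a 0/1 knapsack; check combinations near the capacity.
- sleeping bag+tarp+hatchet: weight 6+6+4=16, value 57+21+22=100
- sleeping bag+hatchet: weight 6+4=10, value 57+22=79
- sleeping bag+tarp: weight 6+6=12, value 57+21=78
- sleeping bag: weight 6, value 57
- tarp+hatchet: weight 6+4=10, value 21+22=43
Best: 100 pts.

100 pts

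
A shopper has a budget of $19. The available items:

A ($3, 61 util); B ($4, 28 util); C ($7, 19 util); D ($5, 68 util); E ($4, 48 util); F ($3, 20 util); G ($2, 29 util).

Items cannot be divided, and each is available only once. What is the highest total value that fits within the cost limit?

234 util

This is a 0/1 knapsack; check combinations near the capacity.
- A+B+D+E+G: cost 3+4+5+4+2=18, value 61+28+68+48+29=234
- A+D+E+F+G: cost 3+5+4+3+2=17, value 61+68+48+20+29=226
- A+B+D+E+F: cost 3+4+5+4+3=19, value 61+28+68+48+20=225
Best: 234 util.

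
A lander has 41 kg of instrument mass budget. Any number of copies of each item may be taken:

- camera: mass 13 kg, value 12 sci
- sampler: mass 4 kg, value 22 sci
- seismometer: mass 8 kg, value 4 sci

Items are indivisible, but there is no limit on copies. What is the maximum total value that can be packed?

220 sci

Best value-per-unit is sampler at 22/4, and filling with it alone uses mass 10×4=40. No mix of the others beats 10×22 = 220.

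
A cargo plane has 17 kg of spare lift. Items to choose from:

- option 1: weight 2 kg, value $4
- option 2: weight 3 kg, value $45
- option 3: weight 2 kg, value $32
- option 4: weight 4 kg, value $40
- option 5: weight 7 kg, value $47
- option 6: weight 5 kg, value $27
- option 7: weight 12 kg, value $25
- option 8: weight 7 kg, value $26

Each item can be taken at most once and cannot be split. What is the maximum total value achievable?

Check high-value combinations within 17 kg:
- option 2+option 3+option 4+option 5: weight 3+2+4+7=16, value 45+32+40+47=164
- option 2+option 3+option 5+option 6: weight 3+2+7+5=17, value 45+32+47+27=151
- option 1+option 2+option 3+option 4+option 6: weight 2+3+2+4+5=16, value 4+45+32+40+27=148
- option 2+option 3+option 4+option 6: weight 3+2+4+5=14, value 45+32+40+27=144
Best: $164.

$164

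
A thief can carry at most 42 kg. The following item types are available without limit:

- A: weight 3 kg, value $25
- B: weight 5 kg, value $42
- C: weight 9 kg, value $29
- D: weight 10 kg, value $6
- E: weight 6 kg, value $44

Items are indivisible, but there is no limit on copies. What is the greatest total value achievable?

$352

Best value-per-unit is B at 42/5; filling with it alone gives 8×42 = 336.
Optimal mix: 4×A + 6×B → weight 42, value 352.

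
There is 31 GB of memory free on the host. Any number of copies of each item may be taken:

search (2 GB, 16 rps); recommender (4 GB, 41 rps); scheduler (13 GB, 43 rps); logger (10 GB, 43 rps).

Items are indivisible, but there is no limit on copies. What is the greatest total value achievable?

Best value-per-unit is recommender at 41/4; filling with it alone gives 7×41 = 287.
Optimal mix: 1×search + 7×recommender → memory 30, value 303.

303 rps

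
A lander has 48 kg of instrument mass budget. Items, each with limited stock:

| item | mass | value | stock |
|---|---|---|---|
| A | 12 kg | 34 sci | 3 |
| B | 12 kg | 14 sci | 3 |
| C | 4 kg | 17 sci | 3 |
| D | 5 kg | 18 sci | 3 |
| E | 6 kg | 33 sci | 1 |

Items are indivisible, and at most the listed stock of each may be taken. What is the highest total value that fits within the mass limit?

172 sci

Top feasible selections:
- 1×A + 3×C + 3×D + 1×E: mass 45, value 172
- 2×A + 2×C + 2×D + 1×E: mass 48, value 171
- 2×A + 3×C + 1×D + 1×E: mass 47, value 170
Best: 172 sci.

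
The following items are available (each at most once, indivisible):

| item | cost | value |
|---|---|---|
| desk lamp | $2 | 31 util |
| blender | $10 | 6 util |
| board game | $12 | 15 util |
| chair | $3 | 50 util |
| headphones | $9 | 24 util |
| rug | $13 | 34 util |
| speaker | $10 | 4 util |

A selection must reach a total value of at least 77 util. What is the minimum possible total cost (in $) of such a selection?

Subsets with value ≥ 77, sorted by total cost:
- desk lamp+chair: cost 5, value 81
- desk lamp+chair+headphones: cost 14, value 105
- desk lamp+blender+chair: cost 15, value 87
- desk lamp+chair+speaker: cost 15, value 85
Minimum cost: 5 $.

5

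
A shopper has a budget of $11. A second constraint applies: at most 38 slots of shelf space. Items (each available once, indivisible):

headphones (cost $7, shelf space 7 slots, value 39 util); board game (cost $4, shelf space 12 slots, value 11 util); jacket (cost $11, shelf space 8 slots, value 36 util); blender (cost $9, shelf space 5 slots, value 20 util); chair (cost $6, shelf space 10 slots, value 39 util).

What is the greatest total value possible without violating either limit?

Feasible sets respecting both limits:
- headphones+board game: cost 11, shelf space 19, value 50
- board game+chair: cost 10, shelf space 22, value 50
- headphones: cost 7, shelf space 7, value 39
Best: 50 util.

50 util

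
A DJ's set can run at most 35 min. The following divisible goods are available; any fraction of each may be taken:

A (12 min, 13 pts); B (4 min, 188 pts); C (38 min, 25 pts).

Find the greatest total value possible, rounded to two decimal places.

213.50

Take in order of value per unit:
- B (188/4 per unit): all 4 → value 188, running total 188.00
- A (13/12 per unit): all 12 → value 13, running total 201.00
- C (25/38 per unit): 19 of 38 → value 19×25/38 = 12.5000, running total 213.50
Total 213.50.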